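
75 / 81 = 0.93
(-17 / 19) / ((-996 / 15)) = 85/6308 = 0.01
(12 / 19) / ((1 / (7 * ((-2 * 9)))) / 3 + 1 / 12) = 9072/1159 = 7.83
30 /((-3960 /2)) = -1/66 = -0.02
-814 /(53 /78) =-63492/53 = -1197.96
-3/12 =-1/4 = -0.25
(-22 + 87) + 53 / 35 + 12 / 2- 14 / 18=22597/315 = 71.74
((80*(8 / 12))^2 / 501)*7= 179200/4509 = 39.74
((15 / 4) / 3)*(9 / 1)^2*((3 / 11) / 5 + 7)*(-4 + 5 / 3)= -18333/11 = -1666.64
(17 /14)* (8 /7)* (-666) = -45288/49 = -924.24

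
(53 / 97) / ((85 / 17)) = 0.11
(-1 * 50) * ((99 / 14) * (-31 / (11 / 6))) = 41850/7 = 5978.57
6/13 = 0.46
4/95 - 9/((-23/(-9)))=-7603/2185 = -3.48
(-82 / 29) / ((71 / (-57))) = 2.27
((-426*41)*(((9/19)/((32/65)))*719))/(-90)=81627351/608 = 134255.51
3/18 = 1/6 = 0.17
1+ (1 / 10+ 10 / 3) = 133/30 = 4.43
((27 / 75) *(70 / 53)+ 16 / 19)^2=44009956/25351225 = 1.74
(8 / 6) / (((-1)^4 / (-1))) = -4/3 = -1.33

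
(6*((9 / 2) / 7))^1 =27/7 = 3.86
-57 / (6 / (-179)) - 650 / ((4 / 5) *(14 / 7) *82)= 556139/328 = 1695.55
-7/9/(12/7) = -49/108 = -0.45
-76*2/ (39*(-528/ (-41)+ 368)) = -779/76128 = -0.01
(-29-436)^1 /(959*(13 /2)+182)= -310/4277 = -0.07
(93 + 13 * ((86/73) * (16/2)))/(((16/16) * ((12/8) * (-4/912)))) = -32759.12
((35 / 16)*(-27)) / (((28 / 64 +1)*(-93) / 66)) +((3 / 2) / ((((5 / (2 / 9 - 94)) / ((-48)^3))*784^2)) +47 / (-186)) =56273929/1656690 = 33.97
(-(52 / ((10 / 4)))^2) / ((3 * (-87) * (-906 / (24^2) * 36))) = -86528/2955825 = -0.03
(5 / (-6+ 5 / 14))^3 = -343000/493039 = -0.70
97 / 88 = 1.10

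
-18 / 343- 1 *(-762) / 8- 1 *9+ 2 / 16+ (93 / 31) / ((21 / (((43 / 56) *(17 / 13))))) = 1542207/17836 = 86.47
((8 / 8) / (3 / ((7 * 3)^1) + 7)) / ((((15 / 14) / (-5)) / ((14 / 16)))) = -343/600 = -0.57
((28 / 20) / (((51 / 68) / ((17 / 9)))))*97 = 46172/135 = 342.01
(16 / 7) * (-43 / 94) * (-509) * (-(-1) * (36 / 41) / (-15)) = -31.15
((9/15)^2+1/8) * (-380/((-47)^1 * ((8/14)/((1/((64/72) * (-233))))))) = -116109/3504320 = -0.03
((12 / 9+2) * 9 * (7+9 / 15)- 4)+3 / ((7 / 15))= 1613/7 = 230.43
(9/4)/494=9/1976 = 0.00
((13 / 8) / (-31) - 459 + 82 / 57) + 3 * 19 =-5663077/14136 = -400.61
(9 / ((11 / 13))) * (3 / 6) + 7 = 271/22 = 12.32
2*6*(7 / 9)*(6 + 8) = 392/3 = 130.67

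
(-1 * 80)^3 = -512000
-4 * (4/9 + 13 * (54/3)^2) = -151648/9 = -16849.78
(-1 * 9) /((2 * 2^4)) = -9/32 = -0.28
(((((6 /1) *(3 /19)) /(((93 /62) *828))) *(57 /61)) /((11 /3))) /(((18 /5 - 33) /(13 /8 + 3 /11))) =-835/66547096 = 0.00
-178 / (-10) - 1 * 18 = -1/5 = -0.20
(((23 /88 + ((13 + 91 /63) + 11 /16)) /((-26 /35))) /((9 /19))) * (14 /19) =-5973835/185328 = -32.23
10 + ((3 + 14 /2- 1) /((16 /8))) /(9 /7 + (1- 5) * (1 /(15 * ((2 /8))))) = 1405/46 = 30.54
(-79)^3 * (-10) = 4930390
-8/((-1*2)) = 4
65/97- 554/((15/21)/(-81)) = 30469771/485 = 62824.27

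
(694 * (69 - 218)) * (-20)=2068120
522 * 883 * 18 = 8296668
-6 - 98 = -104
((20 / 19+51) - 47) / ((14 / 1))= 48/133 = 0.36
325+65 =390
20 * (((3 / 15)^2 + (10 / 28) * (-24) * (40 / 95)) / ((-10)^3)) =11867/166250 = 0.07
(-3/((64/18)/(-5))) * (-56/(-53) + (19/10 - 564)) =-2366.90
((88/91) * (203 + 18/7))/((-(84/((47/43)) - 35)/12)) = -71420448/1252979 = -57.00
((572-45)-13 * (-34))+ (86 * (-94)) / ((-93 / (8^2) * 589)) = 53596289/54777 = 978.45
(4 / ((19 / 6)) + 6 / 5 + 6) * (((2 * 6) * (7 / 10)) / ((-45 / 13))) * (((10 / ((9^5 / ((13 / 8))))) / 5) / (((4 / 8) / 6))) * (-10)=1268176/9349425 = 0.14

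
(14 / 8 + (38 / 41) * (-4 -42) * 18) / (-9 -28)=20.69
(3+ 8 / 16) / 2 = 7/4 = 1.75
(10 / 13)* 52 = 40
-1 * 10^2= -100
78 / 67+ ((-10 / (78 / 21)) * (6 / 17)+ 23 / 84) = 606673/1243788 = 0.49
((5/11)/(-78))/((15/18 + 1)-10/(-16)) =-20/8437 = 0.00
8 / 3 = 2.67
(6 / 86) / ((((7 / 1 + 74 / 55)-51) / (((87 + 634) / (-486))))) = 39655/16342236 = 0.00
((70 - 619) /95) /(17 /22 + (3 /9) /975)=-7065630/945193 = -7.48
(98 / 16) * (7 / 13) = 343/104 = 3.30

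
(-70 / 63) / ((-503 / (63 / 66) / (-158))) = -5530/16599 = -0.33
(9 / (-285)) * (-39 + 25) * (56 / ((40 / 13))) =3822/475 = 8.05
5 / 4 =1.25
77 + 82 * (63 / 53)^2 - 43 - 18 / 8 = 1658575/11236 = 147.61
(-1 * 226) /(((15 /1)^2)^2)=-226/50625 = 0.00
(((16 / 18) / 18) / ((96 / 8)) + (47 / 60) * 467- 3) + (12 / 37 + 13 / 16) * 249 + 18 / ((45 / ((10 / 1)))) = 467452907/719280 = 649.89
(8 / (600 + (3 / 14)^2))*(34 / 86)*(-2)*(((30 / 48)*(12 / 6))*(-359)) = 23923760/5057187 = 4.73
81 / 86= 0.94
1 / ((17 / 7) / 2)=14/17 = 0.82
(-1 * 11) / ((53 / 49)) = -539/53 = -10.17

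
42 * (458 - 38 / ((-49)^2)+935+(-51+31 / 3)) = 19481486/343 = 56797.34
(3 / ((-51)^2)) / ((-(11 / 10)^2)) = -100/104907 = 0.00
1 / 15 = 0.07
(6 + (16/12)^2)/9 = 70/81 = 0.86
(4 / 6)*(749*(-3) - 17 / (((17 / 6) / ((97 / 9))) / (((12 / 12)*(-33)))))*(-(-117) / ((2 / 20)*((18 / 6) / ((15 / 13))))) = -33900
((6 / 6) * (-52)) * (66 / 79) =-3432/79 = -43.44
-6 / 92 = -3/46 = -0.07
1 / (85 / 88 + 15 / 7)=616/1915 = 0.32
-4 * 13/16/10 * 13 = -169/40 = -4.22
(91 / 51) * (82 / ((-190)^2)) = 3731/920550 = 0.00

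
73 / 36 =2.03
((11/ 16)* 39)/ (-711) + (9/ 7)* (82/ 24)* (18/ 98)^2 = 7041523/63732144 = 0.11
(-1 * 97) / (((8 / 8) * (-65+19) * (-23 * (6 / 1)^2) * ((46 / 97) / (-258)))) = 404587/292008 = 1.39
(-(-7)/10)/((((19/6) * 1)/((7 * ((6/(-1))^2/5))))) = 5292/475 = 11.14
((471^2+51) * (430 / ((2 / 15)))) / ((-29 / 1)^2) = 715601700/841 = 850893.82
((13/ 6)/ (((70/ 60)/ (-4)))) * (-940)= 48880/7 = 6982.86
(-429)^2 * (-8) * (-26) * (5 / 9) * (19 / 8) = 50509030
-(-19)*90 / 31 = 1710/31 = 55.16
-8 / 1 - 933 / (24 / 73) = -22767/8 = -2845.88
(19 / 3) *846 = 5358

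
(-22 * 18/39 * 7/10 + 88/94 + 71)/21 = 9431/3055 = 3.09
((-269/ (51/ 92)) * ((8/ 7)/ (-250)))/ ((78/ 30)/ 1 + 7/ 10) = 197984/294525 = 0.67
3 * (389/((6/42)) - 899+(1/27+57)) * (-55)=-2793340/9 = -310371.11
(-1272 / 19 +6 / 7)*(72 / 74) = -316440/4921 = -64.30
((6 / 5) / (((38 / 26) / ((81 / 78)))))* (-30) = -25.58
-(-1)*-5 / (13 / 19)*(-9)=855/13 = 65.77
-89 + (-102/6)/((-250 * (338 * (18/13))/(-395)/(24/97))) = -8418518/94575 = -89.01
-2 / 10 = -0.20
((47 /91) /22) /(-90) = -47/180180 = 0.00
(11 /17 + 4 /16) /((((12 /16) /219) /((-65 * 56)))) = -16208920/17 = -953465.88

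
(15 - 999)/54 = -164/9 = -18.22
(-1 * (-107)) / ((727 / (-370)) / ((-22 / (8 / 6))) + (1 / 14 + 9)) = 9145290/785513 = 11.64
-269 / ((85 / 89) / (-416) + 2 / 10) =-1360.62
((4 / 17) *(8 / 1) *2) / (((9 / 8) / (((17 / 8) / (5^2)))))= 64/225 = 0.28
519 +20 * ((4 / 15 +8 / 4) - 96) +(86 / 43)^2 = -4055/3 = -1351.67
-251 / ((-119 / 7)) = 251/17 = 14.76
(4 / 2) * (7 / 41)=14/41 = 0.34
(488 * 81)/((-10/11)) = -217404/5 = -43480.80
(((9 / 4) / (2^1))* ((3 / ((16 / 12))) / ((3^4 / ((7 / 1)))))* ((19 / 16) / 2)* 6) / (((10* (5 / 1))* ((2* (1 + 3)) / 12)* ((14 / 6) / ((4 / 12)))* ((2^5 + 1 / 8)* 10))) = 171/16448000 = 0.00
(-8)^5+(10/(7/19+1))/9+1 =-3833644/117 = -32766.19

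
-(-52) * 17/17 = 52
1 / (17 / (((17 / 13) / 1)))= 1/13 = 0.08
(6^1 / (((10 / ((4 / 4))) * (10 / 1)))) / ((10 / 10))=3/50 = 0.06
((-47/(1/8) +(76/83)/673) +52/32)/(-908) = 167297097/405759776 = 0.41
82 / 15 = 5.47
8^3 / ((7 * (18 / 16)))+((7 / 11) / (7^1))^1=45119/693 = 65.11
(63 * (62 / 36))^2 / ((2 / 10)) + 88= 58949.25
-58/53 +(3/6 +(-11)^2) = 12763/106 = 120.41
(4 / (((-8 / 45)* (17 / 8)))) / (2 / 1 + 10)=-15/17 = -0.88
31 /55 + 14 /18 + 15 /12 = 5131/1980 = 2.59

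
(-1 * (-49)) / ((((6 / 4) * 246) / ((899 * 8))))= 352408/369 = 955.04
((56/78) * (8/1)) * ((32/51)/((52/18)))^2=0.27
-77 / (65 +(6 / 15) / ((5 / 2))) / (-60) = 0.02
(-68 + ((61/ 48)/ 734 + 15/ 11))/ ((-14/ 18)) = 77473155/904288 = 85.67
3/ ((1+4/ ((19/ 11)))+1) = 57/82 = 0.70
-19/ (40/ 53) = -1007/40 = -25.18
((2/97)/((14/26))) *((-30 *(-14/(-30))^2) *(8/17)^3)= -186368/7148415 = -0.03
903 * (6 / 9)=602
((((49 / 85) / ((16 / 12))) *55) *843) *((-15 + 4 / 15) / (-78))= 151459/40 = 3786.48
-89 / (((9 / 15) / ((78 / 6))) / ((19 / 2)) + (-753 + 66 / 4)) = 219830/1819143 = 0.12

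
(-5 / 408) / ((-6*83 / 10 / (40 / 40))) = 25/101592 = 0.00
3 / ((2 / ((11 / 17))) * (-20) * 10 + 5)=-33/6745 = 0.00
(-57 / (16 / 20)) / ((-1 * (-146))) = -285/584 = -0.49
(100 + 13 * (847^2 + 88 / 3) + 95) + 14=27980722/3 = 9326907.33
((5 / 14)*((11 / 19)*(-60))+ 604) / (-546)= -39341/36309 = -1.08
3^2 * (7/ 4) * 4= 63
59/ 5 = 11.80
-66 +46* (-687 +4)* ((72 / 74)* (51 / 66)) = -9640770/407 = -23687.40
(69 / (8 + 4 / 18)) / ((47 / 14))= 4347/1739 = 2.50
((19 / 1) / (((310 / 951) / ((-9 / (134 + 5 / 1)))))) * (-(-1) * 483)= -78545943/43090 = -1822.83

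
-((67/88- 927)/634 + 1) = 0.46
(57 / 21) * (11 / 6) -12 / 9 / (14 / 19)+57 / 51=437/102 = 4.28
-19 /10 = -1.90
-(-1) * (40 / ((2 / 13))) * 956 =248560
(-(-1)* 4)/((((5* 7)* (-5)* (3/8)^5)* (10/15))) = -65536/14175 = -4.62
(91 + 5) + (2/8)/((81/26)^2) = 630025/6561 = 96.03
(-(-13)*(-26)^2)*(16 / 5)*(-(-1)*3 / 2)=210912/5 = 42182.40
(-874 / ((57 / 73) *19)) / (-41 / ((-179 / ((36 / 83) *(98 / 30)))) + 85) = -249449030/361284981 = -0.69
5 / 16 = 0.31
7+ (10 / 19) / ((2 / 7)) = 168/19 = 8.84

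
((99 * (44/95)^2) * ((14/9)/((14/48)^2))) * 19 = 24532992/3325 = 7378.34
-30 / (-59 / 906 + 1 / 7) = -190260/493 = -385.92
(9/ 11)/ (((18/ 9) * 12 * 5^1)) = 0.01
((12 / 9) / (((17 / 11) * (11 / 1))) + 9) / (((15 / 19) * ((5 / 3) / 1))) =8797/1275 = 6.90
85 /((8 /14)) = 148.75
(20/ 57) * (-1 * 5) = -100/57 = -1.75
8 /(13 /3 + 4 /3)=24/17 = 1.41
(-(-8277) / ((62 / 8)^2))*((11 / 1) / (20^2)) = 2937/775 = 3.79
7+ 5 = 12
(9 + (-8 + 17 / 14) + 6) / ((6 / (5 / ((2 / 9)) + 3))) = 1955/56 = 34.91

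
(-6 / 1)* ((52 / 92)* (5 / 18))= -65/69 = -0.94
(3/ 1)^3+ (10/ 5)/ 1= 29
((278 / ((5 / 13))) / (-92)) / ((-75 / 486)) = 146367/2875 = 50.91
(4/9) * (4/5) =16/45 = 0.36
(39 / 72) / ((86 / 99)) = 0.62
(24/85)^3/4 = 3456/614125 = 0.01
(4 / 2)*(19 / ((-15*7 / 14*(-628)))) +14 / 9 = 11047/7065 = 1.56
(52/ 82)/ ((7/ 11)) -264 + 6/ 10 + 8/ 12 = -1126777/4305 = -261.74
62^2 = 3844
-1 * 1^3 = -1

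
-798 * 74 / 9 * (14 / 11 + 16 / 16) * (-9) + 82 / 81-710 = 118948592/891 = 133500.10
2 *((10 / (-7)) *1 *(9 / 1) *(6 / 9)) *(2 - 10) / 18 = 160/21 = 7.62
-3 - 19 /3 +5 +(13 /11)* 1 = -104/33 = -3.15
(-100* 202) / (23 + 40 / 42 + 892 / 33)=-4666200/11777 = -396.21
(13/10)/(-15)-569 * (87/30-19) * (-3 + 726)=496749796/75 = 6623330.61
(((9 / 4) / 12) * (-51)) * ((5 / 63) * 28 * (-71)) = 6035/4 = 1508.75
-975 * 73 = -71175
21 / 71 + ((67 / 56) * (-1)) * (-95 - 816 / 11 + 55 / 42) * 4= 369074477/459228 = 803.68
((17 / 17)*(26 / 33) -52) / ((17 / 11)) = -1690/51 = -33.14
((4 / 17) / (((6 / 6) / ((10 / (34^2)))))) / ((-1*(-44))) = 5/108086 = 0.00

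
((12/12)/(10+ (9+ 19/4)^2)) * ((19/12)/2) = 38/9555 = 0.00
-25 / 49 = -0.51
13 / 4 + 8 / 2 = 29/4 = 7.25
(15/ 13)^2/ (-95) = -0.01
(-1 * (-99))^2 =9801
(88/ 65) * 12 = 1056/65 = 16.25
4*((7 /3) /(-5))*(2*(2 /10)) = -56/75 = -0.75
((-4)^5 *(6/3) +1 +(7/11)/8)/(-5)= 180129/440 = 409.38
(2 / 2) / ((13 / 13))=1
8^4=4096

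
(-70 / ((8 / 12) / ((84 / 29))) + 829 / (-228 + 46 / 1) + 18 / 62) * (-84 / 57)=454.49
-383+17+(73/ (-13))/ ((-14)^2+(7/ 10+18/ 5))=-9531004/26039 = -366.03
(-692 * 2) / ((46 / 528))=-15885.91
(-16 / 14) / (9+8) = -8/119 = -0.07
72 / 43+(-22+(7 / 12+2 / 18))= -30389/1548 = -19.63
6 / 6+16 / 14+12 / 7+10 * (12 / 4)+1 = 244/7 = 34.86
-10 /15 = -2/3 = -0.67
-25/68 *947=-23675/68 = -348.16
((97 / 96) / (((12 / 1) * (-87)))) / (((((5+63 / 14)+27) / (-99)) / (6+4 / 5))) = 0.02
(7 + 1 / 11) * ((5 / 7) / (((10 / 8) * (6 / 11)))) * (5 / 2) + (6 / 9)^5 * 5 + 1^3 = 34411/1701 = 20.23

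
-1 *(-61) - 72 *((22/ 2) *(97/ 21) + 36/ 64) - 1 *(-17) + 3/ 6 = -3620.29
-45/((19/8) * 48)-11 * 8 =-3359/38 = -88.39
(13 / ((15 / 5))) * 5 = 65/3 = 21.67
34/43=0.79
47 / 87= 0.54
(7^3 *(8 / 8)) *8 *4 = 10976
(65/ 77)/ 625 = 13/9625 = 0.00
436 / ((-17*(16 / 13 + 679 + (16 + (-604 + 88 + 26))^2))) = -5668/49803727 = 0.00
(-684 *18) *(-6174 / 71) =76014288/71 = 1070623.77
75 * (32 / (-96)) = -25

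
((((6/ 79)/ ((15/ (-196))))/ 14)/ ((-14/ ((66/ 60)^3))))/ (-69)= -1331/13627500 = 0.00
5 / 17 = 0.29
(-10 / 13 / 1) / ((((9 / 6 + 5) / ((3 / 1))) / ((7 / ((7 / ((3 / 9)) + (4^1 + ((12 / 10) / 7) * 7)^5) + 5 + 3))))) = -437500/674422723 = 0.00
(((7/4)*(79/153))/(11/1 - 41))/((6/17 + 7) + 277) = -553/5220720 = 0.00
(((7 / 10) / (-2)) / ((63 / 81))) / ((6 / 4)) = -3/10 = -0.30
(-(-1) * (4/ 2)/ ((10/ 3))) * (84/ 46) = 126/115 = 1.10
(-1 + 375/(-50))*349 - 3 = -5939/2 = -2969.50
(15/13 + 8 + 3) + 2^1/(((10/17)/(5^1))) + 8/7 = 2757/91 = 30.30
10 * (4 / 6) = 20/3 = 6.67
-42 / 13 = -3.23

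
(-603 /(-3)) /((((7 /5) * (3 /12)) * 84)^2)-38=-272039/7203 = -37.77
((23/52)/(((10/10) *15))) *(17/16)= 391/12480 = 0.03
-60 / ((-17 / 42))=2520/17 = 148.24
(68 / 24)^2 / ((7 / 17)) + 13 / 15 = 25657/1260 = 20.36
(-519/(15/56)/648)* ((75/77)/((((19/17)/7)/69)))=-2367505/1881 = -1258.64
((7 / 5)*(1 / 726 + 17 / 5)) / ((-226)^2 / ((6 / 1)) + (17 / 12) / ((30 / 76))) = 259287/463710115 = 0.00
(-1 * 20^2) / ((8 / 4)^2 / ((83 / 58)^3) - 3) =228714800/934913 = 244.64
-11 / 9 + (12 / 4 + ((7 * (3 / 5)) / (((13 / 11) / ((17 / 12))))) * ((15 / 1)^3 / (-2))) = -7950511/936 = -8494.14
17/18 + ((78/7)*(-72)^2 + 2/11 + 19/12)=160130903/2772 = 57767.28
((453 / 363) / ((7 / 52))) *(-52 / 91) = -31408/5929 = -5.30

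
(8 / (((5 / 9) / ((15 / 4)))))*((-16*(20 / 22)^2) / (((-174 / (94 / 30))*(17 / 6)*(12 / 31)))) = 699360/59653 = 11.72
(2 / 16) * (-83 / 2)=-5.19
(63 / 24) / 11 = 0.24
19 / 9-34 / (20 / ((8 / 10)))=169/225 = 0.75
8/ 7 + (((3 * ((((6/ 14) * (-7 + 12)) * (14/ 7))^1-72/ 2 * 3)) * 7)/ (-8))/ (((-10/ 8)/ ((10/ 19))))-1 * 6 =-15892/133 = -119.49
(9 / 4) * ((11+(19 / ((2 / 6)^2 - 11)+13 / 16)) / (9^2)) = 877/3136 = 0.28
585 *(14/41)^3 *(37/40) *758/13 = 1256.19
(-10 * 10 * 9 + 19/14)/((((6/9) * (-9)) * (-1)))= -12581/84 = -149.77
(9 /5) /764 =9/3820 = 0.00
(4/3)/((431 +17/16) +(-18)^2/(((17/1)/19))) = 1088/648051 = 0.00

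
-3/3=-1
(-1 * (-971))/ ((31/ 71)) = 68941/31 = 2223.90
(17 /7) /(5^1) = 17/35 = 0.49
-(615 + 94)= -709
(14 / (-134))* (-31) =217/67 = 3.24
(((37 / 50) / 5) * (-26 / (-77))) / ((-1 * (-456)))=481/4389000 = 0.00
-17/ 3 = -5.67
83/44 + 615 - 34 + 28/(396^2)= 5712871/9801 = 582.89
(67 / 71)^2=4489/5041 = 0.89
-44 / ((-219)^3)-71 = -745745545/10503459 = -71.00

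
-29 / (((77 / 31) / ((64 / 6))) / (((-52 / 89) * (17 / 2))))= 618.49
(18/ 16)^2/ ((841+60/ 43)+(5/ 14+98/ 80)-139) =121905/67903432 = 0.00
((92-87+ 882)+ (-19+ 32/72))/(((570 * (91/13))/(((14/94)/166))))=1954/10006065 = 0.00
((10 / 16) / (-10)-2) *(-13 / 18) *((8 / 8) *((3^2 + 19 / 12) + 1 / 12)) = 143/9 = 15.89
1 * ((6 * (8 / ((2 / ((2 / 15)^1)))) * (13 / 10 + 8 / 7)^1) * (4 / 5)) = 5472/875 = 6.25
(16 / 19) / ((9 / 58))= 928/171 = 5.43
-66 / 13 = -5.08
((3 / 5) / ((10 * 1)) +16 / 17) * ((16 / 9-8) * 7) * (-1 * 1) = 166796/3825 = 43.61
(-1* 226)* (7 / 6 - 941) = 637207/3 = 212402.33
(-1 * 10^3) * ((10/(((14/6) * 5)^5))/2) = -1944/84035 = -0.02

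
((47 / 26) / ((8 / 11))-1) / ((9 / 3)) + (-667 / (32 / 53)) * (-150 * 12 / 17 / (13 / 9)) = 22026527/272 = 80979.88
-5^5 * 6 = -18750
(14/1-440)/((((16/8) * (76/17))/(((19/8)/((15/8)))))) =-1207/20 = -60.35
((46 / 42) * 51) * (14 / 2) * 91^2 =3237871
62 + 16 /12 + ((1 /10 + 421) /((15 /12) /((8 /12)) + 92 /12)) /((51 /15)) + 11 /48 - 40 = 36.54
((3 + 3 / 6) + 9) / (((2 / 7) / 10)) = 875/2 = 437.50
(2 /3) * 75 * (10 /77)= 500/77 = 6.49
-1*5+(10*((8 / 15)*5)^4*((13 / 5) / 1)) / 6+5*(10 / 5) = 54463/243 = 224.13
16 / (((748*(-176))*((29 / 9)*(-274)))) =9/65379688 = 0.00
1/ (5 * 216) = 1/1080 = 0.00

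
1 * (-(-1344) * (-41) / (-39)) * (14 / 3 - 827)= -45313856/39 = -1161893.74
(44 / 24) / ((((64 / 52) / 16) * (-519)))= -143/3114 = -0.05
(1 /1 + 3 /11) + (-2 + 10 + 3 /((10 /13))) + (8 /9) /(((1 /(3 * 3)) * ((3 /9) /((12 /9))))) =4969/110 = 45.17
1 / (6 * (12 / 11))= 11/72 = 0.15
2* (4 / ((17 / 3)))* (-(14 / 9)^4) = -307328/37179 = -8.27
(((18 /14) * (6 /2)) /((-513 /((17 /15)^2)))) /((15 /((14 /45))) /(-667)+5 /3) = -385526/63647625 = -0.01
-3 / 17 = -0.18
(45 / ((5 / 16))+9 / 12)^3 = 194104539/64 = 3032883.42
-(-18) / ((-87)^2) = 2/841 = 0.00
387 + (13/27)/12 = 125401/324 = 387.04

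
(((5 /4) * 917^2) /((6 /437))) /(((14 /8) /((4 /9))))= 524954990/27 = 19442777.41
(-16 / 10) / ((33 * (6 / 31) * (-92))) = 31/11385 = 0.00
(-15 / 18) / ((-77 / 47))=235/462 = 0.51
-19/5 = -3.80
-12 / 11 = -1.09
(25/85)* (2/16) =5/136 = 0.04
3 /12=1/4 = 0.25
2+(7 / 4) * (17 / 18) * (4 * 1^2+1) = 739/72 = 10.26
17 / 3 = 5.67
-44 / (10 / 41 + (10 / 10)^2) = -1804/51 = -35.37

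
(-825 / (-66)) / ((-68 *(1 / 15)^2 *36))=-625/544 = -1.15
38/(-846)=-19/423 = -0.04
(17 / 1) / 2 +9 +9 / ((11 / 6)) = 493/22 = 22.41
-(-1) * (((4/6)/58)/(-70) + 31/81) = 62903/164430 = 0.38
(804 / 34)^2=161604/289 = 559.18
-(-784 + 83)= 701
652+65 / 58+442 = 63517/58 = 1095.12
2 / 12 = 1/6 = 0.17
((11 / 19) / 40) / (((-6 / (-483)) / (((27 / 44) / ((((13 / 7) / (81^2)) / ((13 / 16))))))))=199644669/97280 = 2052.27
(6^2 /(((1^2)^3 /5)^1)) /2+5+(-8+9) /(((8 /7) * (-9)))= 6833/72 = 94.90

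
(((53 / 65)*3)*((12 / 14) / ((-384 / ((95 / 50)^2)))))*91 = -57399/32000 = -1.79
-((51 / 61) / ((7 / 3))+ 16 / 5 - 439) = 929668/2135 = 435.44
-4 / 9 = -0.44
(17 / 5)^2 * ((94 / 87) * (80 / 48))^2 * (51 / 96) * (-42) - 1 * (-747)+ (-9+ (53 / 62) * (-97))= -510571679/2815668 = -181.33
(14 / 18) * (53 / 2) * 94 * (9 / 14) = 2491/2 = 1245.50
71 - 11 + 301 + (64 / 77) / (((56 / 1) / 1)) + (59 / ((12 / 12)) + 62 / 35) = 1136714/2695 = 421.79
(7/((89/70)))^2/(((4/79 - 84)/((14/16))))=-33193825/105064144 = -0.32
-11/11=-1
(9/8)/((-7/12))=-1.93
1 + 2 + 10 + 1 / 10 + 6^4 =1309.10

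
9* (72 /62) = 324/31 = 10.45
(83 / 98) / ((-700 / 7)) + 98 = 960317/9800 = 97.99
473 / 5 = 94.60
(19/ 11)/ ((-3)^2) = 19/99 = 0.19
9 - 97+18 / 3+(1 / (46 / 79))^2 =-167271/2116 = -79.05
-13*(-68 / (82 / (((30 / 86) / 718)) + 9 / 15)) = 13260/2531677 = 0.01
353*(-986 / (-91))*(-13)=-348058/7 = -49722.57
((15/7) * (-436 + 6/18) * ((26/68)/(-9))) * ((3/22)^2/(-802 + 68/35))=-32675/35446224 = 0.00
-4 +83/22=-5/22 = -0.23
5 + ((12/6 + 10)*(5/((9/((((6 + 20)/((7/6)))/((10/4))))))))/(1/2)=867/7 = 123.86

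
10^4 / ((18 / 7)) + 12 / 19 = 665108/171 = 3889.52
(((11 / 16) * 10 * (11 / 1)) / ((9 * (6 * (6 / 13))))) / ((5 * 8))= 1573/20736 = 0.08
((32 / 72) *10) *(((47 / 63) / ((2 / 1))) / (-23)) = -940/13041 = -0.07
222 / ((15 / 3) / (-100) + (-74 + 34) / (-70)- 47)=-10360/2169 = -4.78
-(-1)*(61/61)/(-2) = -1/2 = -0.50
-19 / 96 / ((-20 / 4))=19/480 = 0.04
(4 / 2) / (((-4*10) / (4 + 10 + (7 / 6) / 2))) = -35/48 = -0.73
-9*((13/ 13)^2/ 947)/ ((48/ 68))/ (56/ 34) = -867/106064 = -0.01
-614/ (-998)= 307/499 = 0.62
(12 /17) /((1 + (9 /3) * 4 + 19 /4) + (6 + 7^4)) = 16/54961 = 0.00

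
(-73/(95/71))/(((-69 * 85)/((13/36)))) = 67379/20058300 = 0.00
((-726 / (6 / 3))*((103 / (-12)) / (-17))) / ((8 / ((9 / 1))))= -112167/544 = -206.19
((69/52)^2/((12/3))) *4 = 4761/2704 = 1.76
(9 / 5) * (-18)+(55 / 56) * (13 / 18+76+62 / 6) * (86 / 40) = 3052771/20160 = 151.43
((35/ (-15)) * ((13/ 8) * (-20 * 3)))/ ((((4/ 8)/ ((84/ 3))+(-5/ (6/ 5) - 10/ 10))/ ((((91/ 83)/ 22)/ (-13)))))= 26754/157949 = 0.17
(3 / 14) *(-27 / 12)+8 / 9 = 205/504 = 0.41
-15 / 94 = -0.16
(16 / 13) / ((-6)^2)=4/117 = 0.03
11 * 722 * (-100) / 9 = -794200/9 = -88244.44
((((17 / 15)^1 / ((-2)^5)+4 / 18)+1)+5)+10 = 16.19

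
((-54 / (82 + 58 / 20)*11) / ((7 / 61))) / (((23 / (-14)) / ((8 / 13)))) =22.84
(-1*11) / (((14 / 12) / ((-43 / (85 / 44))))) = 124872/595 = 209.87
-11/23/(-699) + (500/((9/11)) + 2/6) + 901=72946741/48231 = 1512.45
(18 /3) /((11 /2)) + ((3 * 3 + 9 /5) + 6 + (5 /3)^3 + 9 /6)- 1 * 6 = 53521/2970 = 18.02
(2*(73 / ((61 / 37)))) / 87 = 5402/5307 = 1.02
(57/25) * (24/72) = 19/25 = 0.76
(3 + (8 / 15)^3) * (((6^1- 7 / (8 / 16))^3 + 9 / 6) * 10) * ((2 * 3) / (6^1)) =-10860377/675 = -16089.45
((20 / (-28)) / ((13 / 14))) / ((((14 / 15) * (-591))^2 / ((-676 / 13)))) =250/1901641 = 0.00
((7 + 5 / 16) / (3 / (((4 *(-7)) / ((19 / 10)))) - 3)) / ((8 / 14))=-3.99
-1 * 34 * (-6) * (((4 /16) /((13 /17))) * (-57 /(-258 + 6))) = 5491/364 = 15.09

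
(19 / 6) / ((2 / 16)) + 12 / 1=112/3 = 37.33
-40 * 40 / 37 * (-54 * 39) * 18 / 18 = 3369600/37 = 91070.27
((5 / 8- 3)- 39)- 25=-531/8 = -66.38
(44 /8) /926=11/1852 = 0.01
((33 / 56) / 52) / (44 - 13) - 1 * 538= -48566303/90272 = -538.00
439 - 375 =64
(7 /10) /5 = 7/50 = 0.14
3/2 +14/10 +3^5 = 2459/10 = 245.90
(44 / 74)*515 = 11330/37 = 306.22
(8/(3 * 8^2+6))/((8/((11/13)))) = 1/234 = 0.00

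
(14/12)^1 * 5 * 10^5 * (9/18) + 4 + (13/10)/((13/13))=8750159/30 = 291671.97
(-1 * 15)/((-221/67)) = 1005/221 = 4.55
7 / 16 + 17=279/16 = 17.44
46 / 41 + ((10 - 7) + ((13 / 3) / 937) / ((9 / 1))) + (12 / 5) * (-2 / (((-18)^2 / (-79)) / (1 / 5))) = 37657162/8643825 = 4.36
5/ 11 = 0.45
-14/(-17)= 14/17 = 0.82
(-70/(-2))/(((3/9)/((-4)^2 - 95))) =-8295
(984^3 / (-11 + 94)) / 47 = 952763904/3901 = 244235.81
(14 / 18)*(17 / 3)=119/27 = 4.41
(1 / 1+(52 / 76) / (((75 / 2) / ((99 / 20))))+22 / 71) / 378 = 157403/42493500 = 0.00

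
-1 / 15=-0.07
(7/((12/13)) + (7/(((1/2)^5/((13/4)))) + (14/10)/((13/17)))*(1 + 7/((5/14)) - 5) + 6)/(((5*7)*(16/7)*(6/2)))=47.50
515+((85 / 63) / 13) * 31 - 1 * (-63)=476017/819 = 581.22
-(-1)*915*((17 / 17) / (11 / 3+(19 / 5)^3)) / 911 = 343125/19998272 = 0.02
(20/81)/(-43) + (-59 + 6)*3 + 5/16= -8843657/55728 = -158.69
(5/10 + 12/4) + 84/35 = 59/10 = 5.90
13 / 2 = 6.50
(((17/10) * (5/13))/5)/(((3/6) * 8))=17/520 = 0.03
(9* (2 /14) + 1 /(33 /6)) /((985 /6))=678/75845 = 0.01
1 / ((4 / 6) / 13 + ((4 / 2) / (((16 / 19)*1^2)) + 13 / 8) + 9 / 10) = 0.20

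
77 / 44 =7/4 = 1.75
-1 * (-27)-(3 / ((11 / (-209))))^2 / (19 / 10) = -1683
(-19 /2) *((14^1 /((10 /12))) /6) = -133/5 = -26.60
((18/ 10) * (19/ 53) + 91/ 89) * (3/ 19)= 118002/448115 = 0.26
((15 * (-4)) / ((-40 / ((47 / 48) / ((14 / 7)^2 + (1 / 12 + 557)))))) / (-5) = -141/269320 = 0.00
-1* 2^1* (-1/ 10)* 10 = 2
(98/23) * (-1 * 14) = -1372/23 = -59.65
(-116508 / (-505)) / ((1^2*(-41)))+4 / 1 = -33688/20705 = -1.63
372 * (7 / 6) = 434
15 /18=5/6 = 0.83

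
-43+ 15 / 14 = -587/14 = -41.93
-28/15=-1.87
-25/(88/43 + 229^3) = -215/103277323 = 0.00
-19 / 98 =-0.19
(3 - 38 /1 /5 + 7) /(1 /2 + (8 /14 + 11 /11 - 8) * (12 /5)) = -168/1045 = -0.16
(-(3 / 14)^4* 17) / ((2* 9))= -153/76832 = 0.00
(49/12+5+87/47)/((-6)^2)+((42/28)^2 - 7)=-90277/20304 = -4.45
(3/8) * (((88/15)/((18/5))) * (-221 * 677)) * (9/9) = -1645787/18 = -91432.61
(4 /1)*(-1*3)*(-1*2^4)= 192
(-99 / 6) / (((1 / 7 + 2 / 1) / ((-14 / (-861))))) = -77/615 = -0.13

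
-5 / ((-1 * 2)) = 5/2 = 2.50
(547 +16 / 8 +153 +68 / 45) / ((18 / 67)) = 1060543/405 = 2618.62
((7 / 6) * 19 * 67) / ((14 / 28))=8911/3 = 2970.33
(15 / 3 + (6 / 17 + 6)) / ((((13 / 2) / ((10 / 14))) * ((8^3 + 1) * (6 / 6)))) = 1930/793611 = 0.00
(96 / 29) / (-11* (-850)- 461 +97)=48/130297 = 0.00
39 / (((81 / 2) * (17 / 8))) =208/459 = 0.45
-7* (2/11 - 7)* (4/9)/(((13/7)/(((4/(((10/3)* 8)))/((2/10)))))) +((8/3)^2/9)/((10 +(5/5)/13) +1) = 900461/104247 = 8.64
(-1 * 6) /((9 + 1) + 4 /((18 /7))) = -27/52 = -0.52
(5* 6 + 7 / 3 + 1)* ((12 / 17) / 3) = 400/51 = 7.84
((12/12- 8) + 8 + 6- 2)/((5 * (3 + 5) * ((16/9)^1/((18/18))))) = 0.07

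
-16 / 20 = -4/5 = -0.80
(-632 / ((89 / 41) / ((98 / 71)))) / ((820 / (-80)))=247744/6319 = 39.21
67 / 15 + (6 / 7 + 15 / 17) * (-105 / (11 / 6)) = -266921/2805 = -95.16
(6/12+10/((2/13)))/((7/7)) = 131/2 = 65.50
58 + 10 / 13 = 764/13 = 58.77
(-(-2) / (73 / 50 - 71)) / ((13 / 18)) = -600/15067 = -0.04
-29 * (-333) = 9657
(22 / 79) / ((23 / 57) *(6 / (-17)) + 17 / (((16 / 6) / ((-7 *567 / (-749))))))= 6082736/734764385 = 0.01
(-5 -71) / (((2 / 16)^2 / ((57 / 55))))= -277248/55 = -5040.87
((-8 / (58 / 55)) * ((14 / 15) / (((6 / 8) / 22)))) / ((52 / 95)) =-1287440/3393 = -379.44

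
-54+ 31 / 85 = -4559/85 = -53.64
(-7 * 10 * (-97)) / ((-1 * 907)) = -6790/907 = -7.49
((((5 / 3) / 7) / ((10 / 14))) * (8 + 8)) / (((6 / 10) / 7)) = 560/9 = 62.22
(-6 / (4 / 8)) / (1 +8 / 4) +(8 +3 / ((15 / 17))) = 7.40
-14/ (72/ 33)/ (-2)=77/24 = 3.21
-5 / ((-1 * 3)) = 5/3 = 1.67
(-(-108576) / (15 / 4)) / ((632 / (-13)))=-235248/395 = -595.56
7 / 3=2.33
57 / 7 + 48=393/7 = 56.14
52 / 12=13/3 = 4.33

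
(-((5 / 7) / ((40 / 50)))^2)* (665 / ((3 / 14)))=-59375/24 = -2473.96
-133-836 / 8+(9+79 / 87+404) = 30695/174 = 176.41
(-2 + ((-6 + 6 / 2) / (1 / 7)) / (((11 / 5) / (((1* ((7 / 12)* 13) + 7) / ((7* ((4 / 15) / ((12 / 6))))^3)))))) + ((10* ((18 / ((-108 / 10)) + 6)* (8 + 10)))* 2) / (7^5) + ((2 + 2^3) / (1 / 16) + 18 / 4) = -51012355/5916064 = -8.62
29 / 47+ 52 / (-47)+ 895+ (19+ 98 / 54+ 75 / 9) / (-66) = 74881855/83754 = 894.07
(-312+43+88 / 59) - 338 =-35725/59 = -605.51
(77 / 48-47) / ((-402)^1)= 2179/19296 = 0.11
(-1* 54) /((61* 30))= -9/305 = -0.03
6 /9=2/3 = 0.67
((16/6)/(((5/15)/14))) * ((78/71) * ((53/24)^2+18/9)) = 360451/426 = 846.13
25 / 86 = 0.29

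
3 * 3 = 9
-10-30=-40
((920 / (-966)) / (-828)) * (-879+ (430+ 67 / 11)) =-1160/2277 = -0.51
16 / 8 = 2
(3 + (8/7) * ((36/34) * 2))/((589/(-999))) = -644355/70091 = -9.19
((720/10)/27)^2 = 64/9 = 7.11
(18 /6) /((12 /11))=11/4 = 2.75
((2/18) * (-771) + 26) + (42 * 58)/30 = 323/15 = 21.53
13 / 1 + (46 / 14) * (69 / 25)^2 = 38.03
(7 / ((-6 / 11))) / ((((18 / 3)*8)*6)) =-77/1728 = -0.04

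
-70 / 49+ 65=445/7 = 63.57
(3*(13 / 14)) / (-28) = -39/392 = -0.10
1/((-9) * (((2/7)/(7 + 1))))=-28/9 = -3.11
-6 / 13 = -0.46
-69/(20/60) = -207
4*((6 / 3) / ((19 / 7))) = 56/19 = 2.95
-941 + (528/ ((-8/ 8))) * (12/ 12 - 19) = 8563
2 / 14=1/7 = 0.14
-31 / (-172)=31/172 = 0.18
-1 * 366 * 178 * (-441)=28730268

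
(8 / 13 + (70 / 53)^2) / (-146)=-43086/2665741 = -0.02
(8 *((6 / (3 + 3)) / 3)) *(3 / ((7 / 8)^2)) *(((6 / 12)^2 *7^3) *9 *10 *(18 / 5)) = 290304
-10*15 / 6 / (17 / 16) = -400/17 = -23.53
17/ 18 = 0.94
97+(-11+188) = 274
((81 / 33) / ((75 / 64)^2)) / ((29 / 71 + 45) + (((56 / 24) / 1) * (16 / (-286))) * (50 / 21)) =12759552/321944375 = 0.04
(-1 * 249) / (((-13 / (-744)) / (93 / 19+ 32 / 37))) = -750101544/9139 = -82076.98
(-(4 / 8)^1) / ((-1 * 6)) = 1/12 = 0.08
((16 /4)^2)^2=256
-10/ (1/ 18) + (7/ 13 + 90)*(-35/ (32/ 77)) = -3246895/416 = -7805.04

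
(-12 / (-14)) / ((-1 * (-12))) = 1/14 = 0.07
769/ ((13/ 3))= 2307/13 = 177.46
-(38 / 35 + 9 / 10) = -139/70 = -1.99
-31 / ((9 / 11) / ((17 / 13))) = -5797/117 = -49.55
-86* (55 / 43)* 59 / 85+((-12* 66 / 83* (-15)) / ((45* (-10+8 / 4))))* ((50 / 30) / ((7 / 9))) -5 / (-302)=-230241621/2982854 = -77.19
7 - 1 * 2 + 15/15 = 6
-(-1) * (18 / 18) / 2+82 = 82.50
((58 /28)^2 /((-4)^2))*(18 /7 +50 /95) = 86623/104272 = 0.83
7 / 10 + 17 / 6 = 53/15 = 3.53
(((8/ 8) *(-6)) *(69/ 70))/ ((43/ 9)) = -1863/1505 = -1.24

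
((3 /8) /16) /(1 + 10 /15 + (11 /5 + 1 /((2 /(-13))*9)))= 135/18112 = 0.01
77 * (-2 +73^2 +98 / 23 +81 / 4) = 37910103/92 = 412066.34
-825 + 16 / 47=-38759/47 = -824.66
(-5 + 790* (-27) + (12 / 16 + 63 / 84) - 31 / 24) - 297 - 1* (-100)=-516763/24 = -21531.79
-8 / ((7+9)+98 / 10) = -40/129 = -0.31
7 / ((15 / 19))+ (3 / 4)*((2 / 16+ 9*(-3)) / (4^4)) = 1079861/122880 = 8.79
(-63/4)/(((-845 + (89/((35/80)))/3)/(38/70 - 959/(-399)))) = 185157/3100990 = 0.06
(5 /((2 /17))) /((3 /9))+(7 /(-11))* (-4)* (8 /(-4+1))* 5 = 6175/66 = 93.56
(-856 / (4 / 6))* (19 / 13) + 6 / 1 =-1870.62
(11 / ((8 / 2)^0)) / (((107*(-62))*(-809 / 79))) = 869/5366906 = 0.00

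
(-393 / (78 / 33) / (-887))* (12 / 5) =0.45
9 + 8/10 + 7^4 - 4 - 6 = 12004/5 = 2400.80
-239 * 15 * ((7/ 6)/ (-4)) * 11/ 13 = 92015/104 = 884.76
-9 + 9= 0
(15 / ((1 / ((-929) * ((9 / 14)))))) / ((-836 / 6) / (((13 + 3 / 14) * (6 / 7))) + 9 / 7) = 208815975/256778 = 813.22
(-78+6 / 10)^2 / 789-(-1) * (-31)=-153902/6575 = -23.41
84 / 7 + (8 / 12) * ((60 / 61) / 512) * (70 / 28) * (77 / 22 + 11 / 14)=328311/27328 = 12.01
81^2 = 6561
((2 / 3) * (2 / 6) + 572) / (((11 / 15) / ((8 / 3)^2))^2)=527360000/9801 = 53806.75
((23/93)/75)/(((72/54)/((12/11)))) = 23/8525 = 0.00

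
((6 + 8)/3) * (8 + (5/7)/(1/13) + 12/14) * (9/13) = 762/13 = 58.62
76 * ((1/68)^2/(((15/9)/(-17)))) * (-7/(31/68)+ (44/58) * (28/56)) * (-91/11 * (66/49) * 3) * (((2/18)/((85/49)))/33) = -23277527/142896050 = -0.16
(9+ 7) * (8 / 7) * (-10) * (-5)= 6400/7 = 914.29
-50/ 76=-25/38 = -0.66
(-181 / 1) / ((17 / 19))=-3439/17 = -202.29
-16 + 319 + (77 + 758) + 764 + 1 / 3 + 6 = 5725/3 = 1908.33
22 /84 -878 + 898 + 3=977/42 = 23.26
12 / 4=3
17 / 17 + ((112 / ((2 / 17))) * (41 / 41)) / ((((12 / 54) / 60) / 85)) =21848401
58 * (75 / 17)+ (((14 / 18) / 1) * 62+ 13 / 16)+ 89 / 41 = 30821789/100368 = 307.09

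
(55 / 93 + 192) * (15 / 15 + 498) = 8937589/93 = 96103.11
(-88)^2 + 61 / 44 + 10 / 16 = 681649/88 = 7746.01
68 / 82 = 34/41 = 0.83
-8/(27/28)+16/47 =-10096/1269 = -7.96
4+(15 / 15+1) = 6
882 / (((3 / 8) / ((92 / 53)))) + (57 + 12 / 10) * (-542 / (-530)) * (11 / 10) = 54963471/13250 = 4148.19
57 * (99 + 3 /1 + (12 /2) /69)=133836/23 = 5818.96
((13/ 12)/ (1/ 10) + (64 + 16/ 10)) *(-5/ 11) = -34.74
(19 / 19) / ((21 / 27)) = 9/7 = 1.29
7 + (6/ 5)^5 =29651/3125 = 9.49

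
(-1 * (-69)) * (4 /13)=21.23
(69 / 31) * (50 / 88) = 1725/1364 = 1.26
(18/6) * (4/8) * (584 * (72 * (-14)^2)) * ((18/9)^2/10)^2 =1977937.92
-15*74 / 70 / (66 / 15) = -555/154 = -3.60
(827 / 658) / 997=827/656026 = 0.00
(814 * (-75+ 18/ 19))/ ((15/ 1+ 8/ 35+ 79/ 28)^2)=-185.02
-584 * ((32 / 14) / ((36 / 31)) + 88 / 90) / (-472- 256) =2.36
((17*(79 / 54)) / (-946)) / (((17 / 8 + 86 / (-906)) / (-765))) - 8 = 6635922/3479861 = 1.91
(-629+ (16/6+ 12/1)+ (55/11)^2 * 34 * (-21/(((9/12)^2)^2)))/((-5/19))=216710.76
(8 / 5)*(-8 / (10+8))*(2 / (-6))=32/135 = 0.24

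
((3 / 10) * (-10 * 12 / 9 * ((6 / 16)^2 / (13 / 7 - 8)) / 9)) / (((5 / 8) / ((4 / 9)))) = 14/1935 = 0.01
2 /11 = 0.18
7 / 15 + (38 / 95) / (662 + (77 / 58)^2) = 5216821/11164485 = 0.47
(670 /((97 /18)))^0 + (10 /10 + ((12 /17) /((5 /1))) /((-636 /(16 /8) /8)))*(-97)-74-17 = -186.66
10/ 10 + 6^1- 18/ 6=4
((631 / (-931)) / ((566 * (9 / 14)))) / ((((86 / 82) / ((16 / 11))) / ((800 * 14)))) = -662297600/22889889 = -28.93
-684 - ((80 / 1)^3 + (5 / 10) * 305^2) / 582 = -1913201/1164 = -1643.64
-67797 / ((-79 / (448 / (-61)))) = -30373056/4819 = -6302.77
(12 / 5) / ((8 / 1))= 3/10 = 0.30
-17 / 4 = -4.25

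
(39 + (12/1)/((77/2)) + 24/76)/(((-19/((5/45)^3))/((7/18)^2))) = -135275/312644772 = 0.00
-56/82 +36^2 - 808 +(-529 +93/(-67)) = -118316/2747 = -43.07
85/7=12.14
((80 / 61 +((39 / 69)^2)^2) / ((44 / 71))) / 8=0.29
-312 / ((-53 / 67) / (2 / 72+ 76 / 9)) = 531310/159 = 3341.57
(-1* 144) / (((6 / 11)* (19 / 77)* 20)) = -5082/95 = -53.49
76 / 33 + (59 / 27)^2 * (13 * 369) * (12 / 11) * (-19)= -141007664/297 = -474773.28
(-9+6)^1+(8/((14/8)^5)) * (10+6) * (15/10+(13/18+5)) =8065891/151263 = 53.32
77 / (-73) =-77/73 = -1.05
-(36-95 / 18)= -553/18 = -30.72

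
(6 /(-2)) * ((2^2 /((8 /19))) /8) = -57/16 = -3.56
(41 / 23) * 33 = 1353/23 = 58.83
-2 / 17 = -0.12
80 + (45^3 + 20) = 91225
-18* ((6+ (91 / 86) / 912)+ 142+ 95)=-57177201/13072 = -4374.02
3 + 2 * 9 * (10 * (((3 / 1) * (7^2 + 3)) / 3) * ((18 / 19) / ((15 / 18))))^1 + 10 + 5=202518/19 = 10658.84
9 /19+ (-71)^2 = 95788/19 = 5041.47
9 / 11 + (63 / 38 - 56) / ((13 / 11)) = -245419/5434 = -45.16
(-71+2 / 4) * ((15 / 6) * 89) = -62745/4 = -15686.25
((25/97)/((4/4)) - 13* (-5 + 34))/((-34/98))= 1790656/1649 = 1085.90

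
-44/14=-22/7 = -3.14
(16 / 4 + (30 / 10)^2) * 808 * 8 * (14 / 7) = 168064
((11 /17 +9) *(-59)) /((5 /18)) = -2049.04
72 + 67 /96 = 6979/96 = 72.70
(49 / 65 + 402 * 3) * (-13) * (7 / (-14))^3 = 78439/40 = 1960.98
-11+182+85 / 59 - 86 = 5100/59 = 86.44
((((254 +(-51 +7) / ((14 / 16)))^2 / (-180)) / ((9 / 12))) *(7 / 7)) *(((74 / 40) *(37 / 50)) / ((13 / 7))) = -695957161/3071250 = -226.60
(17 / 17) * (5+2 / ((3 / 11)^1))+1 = 40/3 = 13.33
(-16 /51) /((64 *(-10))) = 1/2040 = 0.00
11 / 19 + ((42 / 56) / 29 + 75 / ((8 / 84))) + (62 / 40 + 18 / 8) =791.90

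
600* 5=3000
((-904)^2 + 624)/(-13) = -817840/13 = -62910.77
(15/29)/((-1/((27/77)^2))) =-10935/171941 = -0.06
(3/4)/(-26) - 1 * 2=-211/104 = -2.03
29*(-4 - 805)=-23461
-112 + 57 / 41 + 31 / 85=-384204/3485 = -110.25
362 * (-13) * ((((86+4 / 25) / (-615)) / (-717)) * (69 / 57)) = -77714884/69817875 = -1.11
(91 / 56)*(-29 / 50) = -377/400 = -0.94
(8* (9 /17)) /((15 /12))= 288/85 = 3.39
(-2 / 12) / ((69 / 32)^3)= -0.02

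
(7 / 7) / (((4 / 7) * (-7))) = -1/4 = -0.25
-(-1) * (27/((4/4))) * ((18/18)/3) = 9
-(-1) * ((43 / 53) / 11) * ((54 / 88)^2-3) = -218397/1128688 = -0.19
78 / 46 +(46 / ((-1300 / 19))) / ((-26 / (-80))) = -7249/19435 = -0.37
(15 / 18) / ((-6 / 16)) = -20/9 = -2.22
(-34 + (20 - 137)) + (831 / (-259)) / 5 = -196376/1295 = -151.64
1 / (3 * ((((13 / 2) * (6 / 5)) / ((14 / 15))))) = 14/351 = 0.04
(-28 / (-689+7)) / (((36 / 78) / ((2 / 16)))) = 91/8184 = 0.01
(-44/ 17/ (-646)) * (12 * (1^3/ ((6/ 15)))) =660/5491 = 0.12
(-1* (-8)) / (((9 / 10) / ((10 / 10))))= 80/9 = 8.89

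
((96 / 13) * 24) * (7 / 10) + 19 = 9299/65 = 143.06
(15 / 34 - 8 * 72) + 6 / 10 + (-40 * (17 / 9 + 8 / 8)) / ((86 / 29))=-40390141/65790 = -613.93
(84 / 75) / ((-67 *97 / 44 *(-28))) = 44/162475 = 0.00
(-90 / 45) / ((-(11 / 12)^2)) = 288/121 = 2.38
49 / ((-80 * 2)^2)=49/25600 = 0.00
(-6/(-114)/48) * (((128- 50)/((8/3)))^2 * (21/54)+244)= 18455/29184 = 0.63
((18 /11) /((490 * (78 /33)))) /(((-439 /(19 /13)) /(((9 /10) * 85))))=-26163/72707180 = 0.00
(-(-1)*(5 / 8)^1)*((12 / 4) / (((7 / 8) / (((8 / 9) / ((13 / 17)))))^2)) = 739840/223587 = 3.31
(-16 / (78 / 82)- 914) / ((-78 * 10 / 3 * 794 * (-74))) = -18151/297892920 = 0.00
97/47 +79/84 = 11861/3948 = 3.00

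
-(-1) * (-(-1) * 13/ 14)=13/14 = 0.93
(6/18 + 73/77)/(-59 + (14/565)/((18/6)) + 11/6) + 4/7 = 8191268/14920059 = 0.55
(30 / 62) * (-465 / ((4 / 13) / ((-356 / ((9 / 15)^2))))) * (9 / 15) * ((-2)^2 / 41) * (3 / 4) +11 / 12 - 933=15160915/492 = 30814.87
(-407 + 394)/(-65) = 1/5 = 0.20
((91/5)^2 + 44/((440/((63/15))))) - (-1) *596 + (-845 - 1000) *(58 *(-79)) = 422735883/50 = 8454717.66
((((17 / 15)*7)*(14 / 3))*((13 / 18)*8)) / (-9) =-86632/3645 = -23.77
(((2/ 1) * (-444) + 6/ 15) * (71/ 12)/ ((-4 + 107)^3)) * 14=-1102843/16390905 = -0.07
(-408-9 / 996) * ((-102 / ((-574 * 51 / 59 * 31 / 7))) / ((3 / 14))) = -18648189/210986 = -88.39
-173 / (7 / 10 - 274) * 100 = 173000/2733 = 63.30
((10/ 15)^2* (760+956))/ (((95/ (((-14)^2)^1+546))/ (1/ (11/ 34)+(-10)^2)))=58339008/95 = 614094.82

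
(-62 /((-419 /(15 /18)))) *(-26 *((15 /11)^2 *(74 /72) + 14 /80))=-4069091/608388 = -6.69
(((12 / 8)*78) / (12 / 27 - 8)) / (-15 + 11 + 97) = -351/2108 = -0.17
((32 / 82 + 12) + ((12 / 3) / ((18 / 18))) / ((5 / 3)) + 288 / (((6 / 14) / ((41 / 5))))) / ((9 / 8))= 4911.28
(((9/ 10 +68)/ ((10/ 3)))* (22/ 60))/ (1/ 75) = 22737/40 = 568.42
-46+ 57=11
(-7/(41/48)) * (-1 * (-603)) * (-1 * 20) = 4052160/41 = 98833.17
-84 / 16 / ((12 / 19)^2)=-2527/192 = -13.16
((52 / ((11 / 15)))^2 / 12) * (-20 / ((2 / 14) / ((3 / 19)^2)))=-63882000/43681 = -1462.47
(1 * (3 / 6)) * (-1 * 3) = -3/2 = -1.50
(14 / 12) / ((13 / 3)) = 7/26 = 0.27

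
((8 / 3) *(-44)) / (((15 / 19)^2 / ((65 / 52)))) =-31768/135 = -235.32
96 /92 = 24/23 = 1.04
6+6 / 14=45/7 = 6.43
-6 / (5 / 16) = -96/5 = -19.20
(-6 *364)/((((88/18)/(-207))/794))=807655212/11 = 73423201.09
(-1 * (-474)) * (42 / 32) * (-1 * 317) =-1577709/8 = -197213.62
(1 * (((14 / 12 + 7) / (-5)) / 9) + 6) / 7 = 0.83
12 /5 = 2.40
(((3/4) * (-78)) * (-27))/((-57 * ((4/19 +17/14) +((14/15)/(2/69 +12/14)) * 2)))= -3943485/502547 = -7.85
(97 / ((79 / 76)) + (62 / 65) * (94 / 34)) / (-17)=-8376266/1484015 = -5.64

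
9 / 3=3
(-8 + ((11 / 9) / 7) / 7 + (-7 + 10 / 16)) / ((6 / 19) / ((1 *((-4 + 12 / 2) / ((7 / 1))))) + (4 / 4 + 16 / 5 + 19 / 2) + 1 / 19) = -4809565/4979772 = -0.97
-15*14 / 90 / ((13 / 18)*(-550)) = 21/3575 = 0.01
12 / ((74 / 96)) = 576/37 = 15.57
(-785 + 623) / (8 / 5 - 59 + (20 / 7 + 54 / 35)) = 162/53 = 3.06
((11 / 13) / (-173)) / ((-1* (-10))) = -11/22490 = 0.00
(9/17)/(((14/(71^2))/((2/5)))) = 45369/595 = 76.25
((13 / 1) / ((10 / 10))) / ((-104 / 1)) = -1/8 = -0.12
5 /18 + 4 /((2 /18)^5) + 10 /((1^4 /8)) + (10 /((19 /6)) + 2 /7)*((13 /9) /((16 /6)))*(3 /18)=754194871/3192 = 236276.59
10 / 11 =0.91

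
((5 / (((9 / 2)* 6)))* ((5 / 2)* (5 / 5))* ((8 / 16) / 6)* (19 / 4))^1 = 475/2592 = 0.18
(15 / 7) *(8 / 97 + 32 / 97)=600/679 = 0.88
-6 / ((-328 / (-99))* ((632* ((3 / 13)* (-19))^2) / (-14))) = 39039/18708464 = 0.00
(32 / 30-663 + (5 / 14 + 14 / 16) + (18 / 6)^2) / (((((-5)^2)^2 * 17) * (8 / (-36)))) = 1642287/5950000 = 0.28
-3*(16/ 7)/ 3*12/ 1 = -192/7 = -27.43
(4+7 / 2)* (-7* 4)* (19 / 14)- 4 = -289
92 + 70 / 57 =5314/57 = 93.23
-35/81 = -0.43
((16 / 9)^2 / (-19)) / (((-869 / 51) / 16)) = 69632/445797 = 0.16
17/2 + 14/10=9.90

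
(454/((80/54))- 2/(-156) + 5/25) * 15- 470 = 214757/52 = 4129.94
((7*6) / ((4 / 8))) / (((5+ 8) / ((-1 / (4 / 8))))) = -168/13 = -12.92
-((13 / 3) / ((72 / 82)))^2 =-284089/11664 = -24.36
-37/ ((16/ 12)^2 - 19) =333/155 = 2.15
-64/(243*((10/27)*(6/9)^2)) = -8/5 = -1.60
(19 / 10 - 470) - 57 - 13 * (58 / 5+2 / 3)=-20537/30 = -684.57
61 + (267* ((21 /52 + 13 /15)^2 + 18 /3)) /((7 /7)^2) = 424661609/202800 = 2093.99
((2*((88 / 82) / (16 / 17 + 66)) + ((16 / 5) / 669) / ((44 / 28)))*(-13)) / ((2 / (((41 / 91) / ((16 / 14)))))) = -7533877/83745420 = -0.09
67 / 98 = 0.68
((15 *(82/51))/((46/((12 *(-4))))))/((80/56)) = -6888/391 = -17.62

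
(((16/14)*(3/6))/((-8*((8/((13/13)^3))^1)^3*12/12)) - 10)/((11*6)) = -71681/473088 = -0.15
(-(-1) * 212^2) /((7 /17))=764048/7 = 109149.71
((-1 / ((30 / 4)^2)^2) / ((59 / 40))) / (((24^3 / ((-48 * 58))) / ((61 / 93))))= 14152/500002875 = 0.00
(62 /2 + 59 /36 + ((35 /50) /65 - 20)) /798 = 21143/1333800 = 0.02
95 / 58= 1.64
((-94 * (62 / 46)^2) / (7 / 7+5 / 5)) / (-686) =0.12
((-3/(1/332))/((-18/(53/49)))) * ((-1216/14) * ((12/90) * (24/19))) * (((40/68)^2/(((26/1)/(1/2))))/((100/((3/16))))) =-70384/6443255 = -0.01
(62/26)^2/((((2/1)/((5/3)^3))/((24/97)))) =480500/147537 = 3.26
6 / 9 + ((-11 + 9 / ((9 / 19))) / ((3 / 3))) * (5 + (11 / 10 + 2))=982/15 = 65.47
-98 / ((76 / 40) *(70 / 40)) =-560/19 = -29.47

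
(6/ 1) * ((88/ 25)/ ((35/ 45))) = 4752/175 = 27.15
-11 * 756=-8316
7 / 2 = 3.50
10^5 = 100000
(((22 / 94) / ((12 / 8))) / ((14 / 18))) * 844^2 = 47014176/329 = 142900.23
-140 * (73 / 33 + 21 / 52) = -157115/429 = -366.24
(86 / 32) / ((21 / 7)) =43/48 = 0.90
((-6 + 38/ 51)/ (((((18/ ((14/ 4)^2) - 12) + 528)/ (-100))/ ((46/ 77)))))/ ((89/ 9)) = 2157400/35166659 = 0.06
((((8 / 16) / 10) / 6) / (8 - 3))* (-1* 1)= -1/600 = 0.00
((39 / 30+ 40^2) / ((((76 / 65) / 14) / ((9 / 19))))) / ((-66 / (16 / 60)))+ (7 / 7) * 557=20661287/39710 = 520.30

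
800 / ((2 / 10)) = 4000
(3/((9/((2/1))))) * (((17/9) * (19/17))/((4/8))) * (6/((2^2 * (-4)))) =-19/18 = -1.06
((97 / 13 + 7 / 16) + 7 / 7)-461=-94037/208 = -452.10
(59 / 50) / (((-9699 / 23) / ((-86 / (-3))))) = -58351/727425 = -0.08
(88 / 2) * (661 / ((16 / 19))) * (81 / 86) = 11190069/344 = 32529.27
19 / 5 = 3.80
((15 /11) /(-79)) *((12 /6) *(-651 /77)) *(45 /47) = 125550/449273 = 0.28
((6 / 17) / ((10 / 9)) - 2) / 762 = -143/64770 = 0.00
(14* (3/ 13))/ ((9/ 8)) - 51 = -1877/39 = -48.13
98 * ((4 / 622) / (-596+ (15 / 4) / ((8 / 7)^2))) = -50176/47222551 = 0.00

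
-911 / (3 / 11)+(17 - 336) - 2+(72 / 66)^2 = -1328632/363 = -3660.14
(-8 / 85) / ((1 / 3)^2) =-72/85 = -0.85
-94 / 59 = -1.59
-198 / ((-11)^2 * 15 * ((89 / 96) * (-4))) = 144/4895 = 0.03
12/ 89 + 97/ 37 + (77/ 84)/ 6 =689767/237096 = 2.91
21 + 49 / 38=847/38 = 22.29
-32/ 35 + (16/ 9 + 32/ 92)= 8776/7245 = 1.21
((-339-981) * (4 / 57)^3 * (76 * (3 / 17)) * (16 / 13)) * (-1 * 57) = 1802240/4199 = 429.21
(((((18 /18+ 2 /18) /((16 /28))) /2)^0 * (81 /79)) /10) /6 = 27/1580 = 0.02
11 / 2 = 5.50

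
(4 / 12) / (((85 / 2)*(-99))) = -2/25245 = 0.00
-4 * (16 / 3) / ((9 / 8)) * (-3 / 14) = 256/63 = 4.06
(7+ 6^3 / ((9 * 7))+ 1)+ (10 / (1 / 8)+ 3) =94.43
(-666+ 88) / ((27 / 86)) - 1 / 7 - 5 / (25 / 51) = -1749554/945 = -1851.38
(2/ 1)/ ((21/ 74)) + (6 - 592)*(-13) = 160126/21 = 7625.05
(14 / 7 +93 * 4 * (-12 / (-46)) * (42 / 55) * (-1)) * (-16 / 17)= 1459424/21505 = 67.86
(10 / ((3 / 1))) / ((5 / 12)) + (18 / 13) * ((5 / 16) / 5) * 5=877/104 = 8.43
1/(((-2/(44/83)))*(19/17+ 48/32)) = -748/7387 = -0.10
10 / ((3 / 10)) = 100/3 = 33.33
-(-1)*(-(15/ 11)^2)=-225/121 = -1.86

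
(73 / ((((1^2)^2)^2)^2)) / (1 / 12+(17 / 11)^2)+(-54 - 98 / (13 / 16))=-6769082/46657 = -145.08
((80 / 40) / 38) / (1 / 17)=17/19 = 0.89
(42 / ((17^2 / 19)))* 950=758100/289 = 2623.18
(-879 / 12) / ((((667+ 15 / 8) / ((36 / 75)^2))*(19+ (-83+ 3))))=84384/204006875 = 0.00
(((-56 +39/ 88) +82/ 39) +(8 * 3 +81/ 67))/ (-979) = 6494837/225115176 = 0.03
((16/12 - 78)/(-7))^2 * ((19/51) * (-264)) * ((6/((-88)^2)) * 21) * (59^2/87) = -874688275/113883 = -7680.59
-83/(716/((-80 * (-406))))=-673960/179 = -3765.14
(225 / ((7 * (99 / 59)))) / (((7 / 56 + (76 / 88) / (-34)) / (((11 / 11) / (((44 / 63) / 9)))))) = 4062150/1639 = 2478.43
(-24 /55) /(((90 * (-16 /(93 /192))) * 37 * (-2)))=-31/15628800 = 0.00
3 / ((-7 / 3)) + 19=124/7 = 17.71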